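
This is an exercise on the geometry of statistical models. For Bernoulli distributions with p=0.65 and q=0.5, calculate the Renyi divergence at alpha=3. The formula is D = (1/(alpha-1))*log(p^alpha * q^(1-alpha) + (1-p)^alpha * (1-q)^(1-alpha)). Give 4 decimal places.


Renyi divergence of order alpha between Bernoulli distributions:
D = (1/(alpha-1))*log(p^alpha * q^(1-alpha) + (1-p)^alpha * (1-q)^(1-alpha)).
alpha = 3, p = 0.65, q = 0.5.
p^alpha * q^(1-alpha) = 0.65^3 * 0.5^-2 = 1.0985.
(1-p)^alpha * (1-q)^(1-alpha) = 0.35^3 * 0.5^-2 = 0.1715.
sum = 1.0985 + 0.1715 = 1.27.
D = (1/2)*log(1.27) = 0.1195

0.1195


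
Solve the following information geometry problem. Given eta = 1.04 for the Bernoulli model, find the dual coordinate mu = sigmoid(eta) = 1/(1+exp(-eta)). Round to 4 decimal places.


Dual coordinate (expectation parameter) for Bernoulli:
mu = 1/(1+exp(-eta)).
eta = 1.04.
exp(-eta) = exp(-1.04) = 0.353455.
mu = 1/(1+0.353455) = 0.7389

0.7389


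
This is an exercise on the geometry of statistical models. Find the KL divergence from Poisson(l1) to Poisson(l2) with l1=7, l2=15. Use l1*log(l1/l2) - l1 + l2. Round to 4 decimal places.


KL divergence for Poisson:
KL = l1*log(l1/l2) - l1 + l2.
l1 = 7, l2 = 15.
log(7/15) = -0.76214.
l1*log(l1/l2) = 7 * -0.76214 = -5.33498.
KL = -5.33498 - 7 + 15 = 2.6650

2.6650


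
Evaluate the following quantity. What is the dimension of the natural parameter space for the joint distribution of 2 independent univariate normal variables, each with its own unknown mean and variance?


Exponential family dimension calculation:
Each univariate normal has two natural parameters (mu/sigma^2 and -1/(2 sigma^2)).
With 2 independent components, dim = 2 * 2 = 4.

4


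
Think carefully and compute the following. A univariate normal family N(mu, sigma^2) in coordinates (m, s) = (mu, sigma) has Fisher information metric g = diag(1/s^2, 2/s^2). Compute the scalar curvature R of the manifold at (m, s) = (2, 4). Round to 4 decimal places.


The metric has the form g = (A dm^2 + B ds^2)/s^2 with A = 1, B = 2.
Substitute u = sqrt(A/B)*m: g = B*(du^2 + ds^2)/s^2, i.e. B times the
Poincare upper half-plane metric, which has constant Gaussian curvature -1.
Scaling a 2D metric by a constant c divides the Gaussian curvature by c,
so K = -1/B = -1/(2) = -0.5000 everywhere (the point (m, s) = (2, 4) is irrelevant:
the curvature is constant).
Scalar curvature in dimension 2: R = 2K = -2/(2) = -1.0000.

-1.0000


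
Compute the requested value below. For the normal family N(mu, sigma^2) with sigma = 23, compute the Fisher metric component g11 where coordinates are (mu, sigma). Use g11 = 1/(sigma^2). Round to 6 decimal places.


For the 2-parameter normal family, the Fisher metric has:
  g11 = 1/sigma^2, g22 = 2/sigma^2.
sigma = 23, sigma^2 = 529.
g11 = 0.001890

0.001890


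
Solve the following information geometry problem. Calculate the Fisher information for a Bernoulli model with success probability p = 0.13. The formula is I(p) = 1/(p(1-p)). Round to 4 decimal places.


For Bernoulli(p), Fisher information is I(p) = 1/(p*(1-p)).
p = 0.13, 1-p = 0.87.
p*(1-p) = 0.1131.
I(p) = 1/0.1131 = 8.8417

8.8417


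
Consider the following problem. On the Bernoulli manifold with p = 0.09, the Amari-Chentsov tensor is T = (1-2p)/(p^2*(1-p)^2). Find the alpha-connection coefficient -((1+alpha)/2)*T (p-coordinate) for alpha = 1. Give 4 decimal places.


Skewness (Amari-Chentsov) tensor: T = (1-2p)/(p^2*(1-p)^2).
p = 0.09, 1-2p = 0.82, p^2 = 0.0081, (1-p)^2 = 0.8281.
T = 0.82/(0.0081 * 0.8281) = 122.249206.
In the p-coordinate, Gamma^(alpha) = Gamma^(0) - (alpha/2)*T with Gamma^(0) = (1/2)*g'(p) = -T/2,
so Gamma^(alpha) = -((1+alpha)/2)*T.
alpha = 1, -(1+alpha)/2 = -1.0.
Gamma = -1.0 * 122.249206 = -122.2492

-122.2492


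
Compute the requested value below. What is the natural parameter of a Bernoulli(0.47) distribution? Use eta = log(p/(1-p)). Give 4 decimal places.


Natural parameter for Bernoulli: eta = log(p/(1-p)).
p = 0.47, 1-p = 0.53.
p/(1-p) = 0.886792.
eta = log(0.886792) = -0.1201

-0.1201


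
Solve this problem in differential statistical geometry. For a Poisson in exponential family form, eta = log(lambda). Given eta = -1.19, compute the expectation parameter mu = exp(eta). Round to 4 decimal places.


Expectation parameter for Poisson exponential family:
mu = exp(eta).
eta = -1.19.
mu = exp(-1.19) = 0.3042

0.3042


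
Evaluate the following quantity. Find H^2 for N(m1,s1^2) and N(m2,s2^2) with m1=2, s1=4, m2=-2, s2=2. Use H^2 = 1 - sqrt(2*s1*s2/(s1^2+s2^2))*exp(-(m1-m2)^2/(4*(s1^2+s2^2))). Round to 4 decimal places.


Squared Hellinger distance for Gaussians:
H^2 = 1 - sqrt(2*s1*s2/(s1^2+s2^2)) * exp(-(m1-m2)^2/(4*(s1^2+s2^2))).
s1^2 = 16, s2^2 = 4, s1^2+s2^2 = 20.
sqrt(2*4*2/(20)) = 0.894427.
(m1-m2)^2 = (4)^2 = 16.
exp(-16/(4*20)) = exp(-0.2) = 0.818731.
H^2 = 1 - 0.894427*0.818731 = 0.2677

0.2677


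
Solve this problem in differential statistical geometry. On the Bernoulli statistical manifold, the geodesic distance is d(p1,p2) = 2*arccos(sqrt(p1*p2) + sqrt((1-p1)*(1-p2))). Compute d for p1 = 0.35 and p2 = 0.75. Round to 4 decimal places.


Geodesic distance on Bernoulli manifold:
d(p1,p2) = 2*arccos(sqrt(p1*p2) + sqrt((1-p1)*(1-p2))).
sqrt(p1*p2) = sqrt(0.35*0.75) = 0.512348.
sqrt((1-p1)*(1-p2)) = sqrt(0.65*0.25) = 0.403113.
arg = 0.512348 + 0.403113 = 0.91546.
d = 2*arccos(0.91546) = 0.8283

0.8283


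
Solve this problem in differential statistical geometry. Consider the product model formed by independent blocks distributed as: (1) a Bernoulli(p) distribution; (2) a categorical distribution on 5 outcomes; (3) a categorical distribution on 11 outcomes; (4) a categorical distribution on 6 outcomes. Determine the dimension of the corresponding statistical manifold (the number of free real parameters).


The dimension of a statistical manifold equals the number of free
(independent) real parameters of the model. For a product of independent
blocks the parameter counts add.
- Bernoulli (p): 1.
- categorical on 5 outcomes (probabilities sum to 1): 5-1 = 4.
- categorical on 11 outcomes (probabilities sum to 1): 11-1 = 10.
- categorical on 6 outcomes (probabilities sum to 1): 6-1 = 5.
Total = 1 + 4 + 10 + 5 = 20.
Dimension = 20

20


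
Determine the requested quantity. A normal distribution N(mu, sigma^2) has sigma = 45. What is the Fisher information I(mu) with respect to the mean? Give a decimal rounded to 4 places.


The Fisher information for the mean of a normal distribution is I(mu) = 1/sigma^2.
sigma = 45, so sigma^2 = 2025.
I(mu) = 1/2025 = 0.0005

0.0005


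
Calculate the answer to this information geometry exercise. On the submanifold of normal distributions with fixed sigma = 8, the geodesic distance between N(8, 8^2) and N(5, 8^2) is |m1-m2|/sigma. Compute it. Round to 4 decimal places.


On the fixed-variance normal subfamily, geodesic distance = |m1-m2|/sigma.
|8 - 5| = 3.
sigma = 8.
d = 3/8 = 0.3750

0.3750


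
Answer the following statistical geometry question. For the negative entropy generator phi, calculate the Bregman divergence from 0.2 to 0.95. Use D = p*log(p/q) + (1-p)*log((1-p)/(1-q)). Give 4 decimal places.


Bregman divergence with negative entropy generator:
D = p*log(p/q) + (1-p)*log((1-p)/(1-q)).
p = 0.2, q = 0.95.
p*log(p/q) = 0.2*log(0.2/0.95) = -0.311629.
(1-p)*log((1-p)/(1-q)) = 0.8*log(0.8/0.05) = 2.218071.
D = -0.311629 + 2.218071 = 1.9064

1.9064


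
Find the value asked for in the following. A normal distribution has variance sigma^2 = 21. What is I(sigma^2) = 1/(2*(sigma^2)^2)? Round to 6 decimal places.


Fisher information for variance: I(sigma^2) = 1/(2*sigma^4).
sigma^2 = 21, so sigma^4 = 441.
I = 1/(2*441) = 1/882 = 0.001134

0.001134


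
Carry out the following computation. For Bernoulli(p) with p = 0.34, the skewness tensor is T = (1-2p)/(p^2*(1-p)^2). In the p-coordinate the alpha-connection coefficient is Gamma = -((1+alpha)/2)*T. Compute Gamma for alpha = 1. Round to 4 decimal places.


Skewness (Amari-Chentsov) tensor: T = (1-2p)/(p^2*(1-p)^2).
p = 0.34, 1-2p = 0.32, p^2 = 0.1156, (1-p)^2 = 0.4356.
T = 0.32/(0.1156 * 0.4356) = 6.354835.
In the p-coordinate, Gamma^(alpha) = Gamma^(0) - (alpha/2)*T with Gamma^(0) = (1/2)*g'(p) = -T/2,
so Gamma^(alpha) = -((1+alpha)/2)*T.
alpha = 1, -(1+alpha)/2 = -1.0.
Gamma = -1.0 * 6.354835 = -6.3548

-6.3548


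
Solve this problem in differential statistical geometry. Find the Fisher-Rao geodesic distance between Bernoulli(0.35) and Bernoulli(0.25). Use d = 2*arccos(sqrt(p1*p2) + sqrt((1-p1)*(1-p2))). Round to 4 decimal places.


Geodesic distance on Bernoulli manifold:
d(p1,p2) = 2*arccos(sqrt(p1*p2) + sqrt((1-p1)*(1-p2))).
sqrt(p1*p2) = sqrt(0.35*0.25) = 0.295804.
sqrt((1-p1)*(1-p2)) = sqrt(0.65*0.75) = 0.698212.
arg = 0.295804 + 0.698212 = 0.994016.
d = 2*arccos(0.994016) = 0.2189

0.2189


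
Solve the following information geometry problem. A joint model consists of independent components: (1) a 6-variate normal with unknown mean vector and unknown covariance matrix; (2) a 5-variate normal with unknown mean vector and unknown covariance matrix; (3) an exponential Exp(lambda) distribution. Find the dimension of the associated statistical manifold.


The dimension of a statistical manifold equals the number of free
(independent) real parameters of the model. For a product of independent
blocks the parameter counts add.
- 6-variate normal: 6 (mean) + 6*7/2 = 21 (symmetric covariance) = 27.
- 5-variate normal: 5 (mean) + 5*6/2 = 15 (symmetric covariance) = 20.
- exponential (lambda): 1.
Total = 27 + 20 + 1 = 48.
Dimension = 48

48


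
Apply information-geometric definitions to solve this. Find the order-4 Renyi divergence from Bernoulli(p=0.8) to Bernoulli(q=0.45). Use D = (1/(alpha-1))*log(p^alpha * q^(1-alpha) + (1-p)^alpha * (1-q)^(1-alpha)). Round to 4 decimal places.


Renyi divergence of order alpha between Bernoulli distributions:
D = (1/(alpha-1))*log(p^alpha * q^(1-alpha) + (1-p)^alpha * (1-q)^(1-alpha)).
alpha = 4, p = 0.8, q = 0.45.
p^alpha * q^(1-alpha) = 0.8^4 * 0.45^-3 = 4.494925.
(1-p)^alpha * (1-q)^(1-alpha) = 0.2^4 * 0.55^-3 = 0.009617.
sum = 4.494925 + 0.009617 = 4.504541.
D = (1/3)*log(4.504541) = 0.5017

0.5017


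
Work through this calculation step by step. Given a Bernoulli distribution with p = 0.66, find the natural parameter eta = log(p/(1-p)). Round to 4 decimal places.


Natural parameter for Bernoulli: eta = log(p/(1-p)).
p = 0.66, 1-p = 0.34.
p/(1-p) = 1.941176.
eta = log(1.941176) = 0.6633

0.6633


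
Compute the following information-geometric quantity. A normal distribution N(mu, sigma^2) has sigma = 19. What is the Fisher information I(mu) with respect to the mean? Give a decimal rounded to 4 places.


The Fisher information for the mean of a normal distribution is I(mu) = 1/sigma^2.
sigma = 19, so sigma^2 = 361.
I(mu) = 1/361 = 0.0028

0.0028


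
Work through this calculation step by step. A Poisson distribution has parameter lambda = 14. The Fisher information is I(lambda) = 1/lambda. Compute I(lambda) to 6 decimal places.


Fisher information for Poisson: I(lambda) = 1/lambda.
lambda = 14.
I(lambda) = 1/14 = 0.071429

0.071429


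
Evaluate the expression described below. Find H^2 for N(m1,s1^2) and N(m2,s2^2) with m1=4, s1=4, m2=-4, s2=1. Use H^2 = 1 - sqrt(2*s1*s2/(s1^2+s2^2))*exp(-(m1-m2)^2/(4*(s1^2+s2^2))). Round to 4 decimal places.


Squared Hellinger distance for Gaussians:
H^2 = 1 - sqrt(2*s1*s2/(s1^2+s2^2)) * exp(-(m1-m2)^2/(4*(s1^2+s2^2))).
s1^2 = 16, s2^2 = 1, s1^2+s2^2 = 17.
sqrt(2*4*1/(17)) = 0.685994.
(m1-m2)^2 = (8)^2 = 64.
exp(-64/(4*17)) = exp(-0.941176) = 0.390169.
H^2 = 1 - 0.685994*0.390169 = 0.7323

0.7323


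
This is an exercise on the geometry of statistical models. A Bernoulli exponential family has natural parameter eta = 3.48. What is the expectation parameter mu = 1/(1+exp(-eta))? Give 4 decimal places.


Dual coordinate (expectation parameter) for Bernoulli:
mu = 1/(1+exp(-eta)).
eta = 3.48.
exp(-eta) = exp(-3.48) = 0.030807.
mu = 1/(1+0.030807) = 0.9701

0.9701


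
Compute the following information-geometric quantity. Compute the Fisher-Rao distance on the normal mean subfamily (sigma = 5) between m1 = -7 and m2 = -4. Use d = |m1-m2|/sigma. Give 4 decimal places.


On the fixed-variance normal subfamily, geodesic distance = |m1-m2|/sigma.
|-7 - -4| = 3.
sigma = 5.
d = 3/5 = 0.6000

0.6000


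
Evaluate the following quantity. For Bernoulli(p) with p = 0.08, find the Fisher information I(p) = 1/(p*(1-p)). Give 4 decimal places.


For Bernoulli(p), Fisher information is I(p) = 1/(p*(1-p)).
p = 0.08, 1-p = 0.92.
p*(1-p) = 0.0736.
I(p) = 1/0.0736 = 13.5870

13.5870


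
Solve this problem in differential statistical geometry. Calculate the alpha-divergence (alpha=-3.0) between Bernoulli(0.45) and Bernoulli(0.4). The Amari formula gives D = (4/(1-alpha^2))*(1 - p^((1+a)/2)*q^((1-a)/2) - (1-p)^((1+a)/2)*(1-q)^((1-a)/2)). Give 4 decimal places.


Amari alpha-divergence:
D = (4/(1-alpha^2))*(1 - p^((1+a)/2)*q^((1-a)/2) - (1-p)^((1+a)/2)*(1-q)^((1-a)/2)).
alpha = -3.0, p = 0.45, q = 0.4.
e1 = (1+alpha)/2 = -1.0, e2 = (1-alpha)/2 = 2.0.
t1 = p^e1 * q^e2 = 0.45^-1.0 * 0.4^2.0 = 0.355556.
t2 = (1-p)^e1 * (1-q)^e2 = 0.55^-1.0 * 0.6^2.0 = 0.654545.
4/(1-alpha^2) = -0.5.
D = -0.5*(1 - 0.355556 - 0.654545) = 0.0051

0.0051


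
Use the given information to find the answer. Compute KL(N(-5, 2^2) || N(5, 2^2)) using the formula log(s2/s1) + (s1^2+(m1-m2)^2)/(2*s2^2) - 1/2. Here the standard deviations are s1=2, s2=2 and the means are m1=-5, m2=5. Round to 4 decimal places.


KL divergence between normal distributions:
KL = log(s2/s1) + (s1^2 + (m1-m2)^2)/(2*s2^2) - 1/2.
log(2/2) = 0.0.
(2^2 + (-5-5)^2)/(2*2^2) = (4 + 100)/8 = 13.0.
KL = 0.0 + 13.0 - 0.5 = 12.5000

12.5000


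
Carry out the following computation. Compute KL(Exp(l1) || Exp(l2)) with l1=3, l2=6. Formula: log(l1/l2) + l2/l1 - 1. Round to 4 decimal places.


KL divergence for exponential family:
KL = log(l1/l2) + l2/l1 - 1.
log(3/6) = -0.693147.
6/3 = 2.0.
KL = -0.693147 + 2.0 - 1 = 0.3069

0.3069


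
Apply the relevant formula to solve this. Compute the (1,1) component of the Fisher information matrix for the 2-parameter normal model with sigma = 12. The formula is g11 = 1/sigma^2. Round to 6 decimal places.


For the 2-parameter normal family, the Fisher metric has:
  g11 = 1/sigma^2, g22 = 2/sigma^2.
sigma = 12, sigma^2 = 144.
g11 = 0.006944

0.006944


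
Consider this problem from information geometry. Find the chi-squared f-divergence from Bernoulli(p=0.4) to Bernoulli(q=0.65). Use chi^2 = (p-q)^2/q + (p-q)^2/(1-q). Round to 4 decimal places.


Chi-squared divergence between Bernoulli distributions:
chi^2 = (p-q)^2/q + (p-q)^2/(1-q).
p = 0.4, q = 0.65, p-q = -0.25.
(p-q)^2 = 0.0625.
term1 = 0.0625/0.65 = 0.096154.
term2 = 0.0625/0.35 = 0.178571.
chi^2 = 0.096154 + 0.178571 = 0.2747

0.2747


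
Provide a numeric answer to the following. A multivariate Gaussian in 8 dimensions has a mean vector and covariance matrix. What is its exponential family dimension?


Exponential family dimension calculation:
For 8-dim MVN: mean has 8 params, covariance has 8*9/2 = 36 unique entries.
Total dim = 8 + 36 = 44.

44


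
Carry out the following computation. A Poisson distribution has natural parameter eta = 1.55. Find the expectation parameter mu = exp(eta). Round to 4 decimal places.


Expectation parameter for Poisson exponential family:
mu = exp(eta).
eta = 1.55.
mu = exp(1.55) = 4.7115

4.7115


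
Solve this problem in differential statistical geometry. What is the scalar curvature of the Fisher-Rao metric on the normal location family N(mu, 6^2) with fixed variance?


This family has a single free parameter, so its statistical manifold
is 1-dimensional. The Riemann curvature tensor of any 1-dimensional
Riemannian manifold vanishes identically, so R = 0.

0


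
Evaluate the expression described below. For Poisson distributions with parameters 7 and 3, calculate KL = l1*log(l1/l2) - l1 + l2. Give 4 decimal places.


KL divergence for Poisson:
KL = l1*log(l1/l2) - l1 + l2.
l1 = 7, l2 = 3.
log(7/3) = 0.847298.
l1*log(l1/l2) = 7 * 0.847298 = 5.931085.
KL = 5.931085 - 7 + 3 = 1.9311

1.9311


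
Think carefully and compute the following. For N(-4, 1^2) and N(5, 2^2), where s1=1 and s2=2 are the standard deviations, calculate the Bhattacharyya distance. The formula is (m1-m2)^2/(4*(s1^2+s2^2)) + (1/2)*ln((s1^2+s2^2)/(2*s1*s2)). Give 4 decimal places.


Bhattacharyya distance between two Gaussians:
DB = (m1-m2)^2/(4*(s1^2+s2^2)) + (1/2)*ln((s1^2+s2^2)/(2*s1*s2)).
(m1-m2)^2 = (-9)^2 = 81.
s1^2+s2^2 = 1 + 4 = 5.
term1 = 81/20 = 4.05.
term2 = 0.5*ln(5/4.0) = 0.111572.
DB = 4.05 + 0.111572 = 4.1616

4.1616


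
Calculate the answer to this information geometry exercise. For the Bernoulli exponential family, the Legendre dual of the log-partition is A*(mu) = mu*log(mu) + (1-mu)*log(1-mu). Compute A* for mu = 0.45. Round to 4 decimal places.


Legendre transform for Bernoulli:
A*(mu) = mu*log(mu) + (1-mu)*log(1-mu).
mu = 0.45, 1-mu = 0.55.
mu*log(mu) = 0.45*log(0.45) = -0.359328.
(1-mu)*log(1-mu) = 0.55*log(0.55) = -0.32881.
A* = -0.359328 + -0.32881 = -0.6881

-0.6881


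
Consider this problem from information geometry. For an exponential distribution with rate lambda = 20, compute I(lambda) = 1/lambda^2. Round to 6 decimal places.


Fisher information for exponential: I(lambda) = 1/lambda^2.
lambda = 20, lambda^2 = 400.
I = 1/400 = 0.002500

0.002500


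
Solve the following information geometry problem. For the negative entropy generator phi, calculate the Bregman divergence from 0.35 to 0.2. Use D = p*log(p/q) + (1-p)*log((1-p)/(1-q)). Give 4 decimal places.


Bregman divergence with negative entropy generator:
D = p*log(p/q) + (1-p)*log((1-p)/(1-q)).
p = 0.35, q = 0.2.
p*log(p/q) = 0.35*log(0.35/0.2) = 0.195866.
(1-p)*log((1-p)/(1-q)) = 0.65*log(0.65/0.8) = -0.134966.
D = 0.195866 + -0.134966 = 0.0609

0.0609


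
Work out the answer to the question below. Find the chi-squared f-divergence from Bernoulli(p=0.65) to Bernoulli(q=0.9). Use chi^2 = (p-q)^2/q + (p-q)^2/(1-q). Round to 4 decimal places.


Chi-squared divergence between Bernoulli distributions:
chi^2 = (p-q)^2/q + (p-q)^2/(1-q).
p = 0.65, q = 0.9, p-q = -0.25.
(p-q)^2 = 0.0625.
term1 = 0.0625/0.9 = 0.069444.
term2 = 0.0625/0.1 = 0.625.
chi^2 = 0.069444 + 0.625 = 0.6944

0.6944


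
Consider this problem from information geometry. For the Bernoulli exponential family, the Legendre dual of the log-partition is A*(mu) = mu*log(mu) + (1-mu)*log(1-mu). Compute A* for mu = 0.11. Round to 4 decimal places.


Legendre transform for Bernoulli:
A*(mu) = mu*log(mu) + (1-mu)*log(1-mu).
mu = 0.11, 1-mu = 0.89.
mu*log(mu) = 0.11*log(0.11) = -0.2428.
(1-mu)*log(1-mu) = 0.89*log(0.89) = -0.103715.
A* = -0.2428 + -0.103715 = -0.3465

-0.3465


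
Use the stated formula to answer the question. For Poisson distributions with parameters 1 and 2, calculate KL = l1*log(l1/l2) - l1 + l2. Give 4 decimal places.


KL divergence for Poisson:
KL = l1*log(l1/l2) - l1 + l2.
l1 = 1, l2 = 2.
log(1/2) = -0.693147.
l1*log(l1/l2) = 1 * -0.693147 = -0.693147.
KL = -0.693147 - 1 + 2 = 0.3069

0.3069


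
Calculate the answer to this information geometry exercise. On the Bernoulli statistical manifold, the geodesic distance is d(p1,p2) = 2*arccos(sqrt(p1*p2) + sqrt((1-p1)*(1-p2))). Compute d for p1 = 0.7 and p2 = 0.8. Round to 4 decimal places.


Geodesic distance on Bernoulli manifold:
d(p1,p2) = 2*arccos(sqrt(p1*p2) + sqrt((1-p1)*(1-p2))).
sqrt(p1*p2) = sqrt(0.7*0.8) = 0.748331.
sqrt((1-p1)*(1-p2)) = sqrt(0.3*0.2) = 0.244949.
arg = 0.748331 + 0.244949 = 0.99328.
d = 2*arccos(0.99328) = 0.2320

0.2320


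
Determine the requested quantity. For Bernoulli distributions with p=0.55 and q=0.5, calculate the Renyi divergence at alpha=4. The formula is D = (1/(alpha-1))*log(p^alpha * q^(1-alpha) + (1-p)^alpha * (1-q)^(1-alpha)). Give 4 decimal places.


Renyi divergence of order alpha between Bernoulli distributions:
D = (1/(alpha-1))*log(p^alpha * q^(1-alpha) + (1-p)^alpha * (1-q)^(1-alpha)).
alpha = 4, p = 0.55, q = 0.5.
p^alpha * q^(1-alpha) = 0.55^4 * 0.5^-3 = 0.73205.
(1-p)^alpha * (1-q)^(1-alpha) = 0.45^4 * 0.5^-3 = 0.32805.
sum = 0.73205 + 0.32805 = 1.0601.
D = (1/3)*log(1.0601) = 0.0195

0.0195


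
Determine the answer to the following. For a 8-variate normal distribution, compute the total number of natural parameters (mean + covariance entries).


Exponential family dimension calculation:
For 8-dim MVN: mean has 8 params, covariance has 8*9/2 = 36 unique entries.
Total dim = 8 + 36 = 44.

44


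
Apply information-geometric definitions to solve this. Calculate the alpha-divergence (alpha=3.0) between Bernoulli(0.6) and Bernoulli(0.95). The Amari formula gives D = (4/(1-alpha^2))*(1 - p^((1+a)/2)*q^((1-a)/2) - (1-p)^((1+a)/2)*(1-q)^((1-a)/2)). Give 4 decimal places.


Amari alpha-divergence:
D = (4/(1-alpha^2))*(1 - p^((1+a)/2)*q^((1-a)/2) - (1-p)^((1+a)/2)*(1-q)^((1-a)/2)).
alpha = 3.0, p = 0.6, q = 0.95.
e1 = (1+alpha)/2 = 2.0, e2 = (1-alpha)/2 = -1.0.
t1 = p^e1 * q^e2 = 0.6^2.0 * 0.95^-1.0 = 0.378947.
t2 = (1-p)^e1 * (1-q)^e2 = 0.4^2.0 * 0.05^-1.0 = 3.2.
4/(1-alpha^2) = -0.5.
D = -0.5*(1 - 0.378947 - 3.2) = 1.2895

1.2895


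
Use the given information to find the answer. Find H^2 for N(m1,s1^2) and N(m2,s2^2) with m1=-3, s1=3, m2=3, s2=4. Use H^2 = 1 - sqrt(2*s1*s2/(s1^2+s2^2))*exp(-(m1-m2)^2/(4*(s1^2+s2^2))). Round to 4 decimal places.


Squared Hellinger distance for Gaussians:
H^2 = 1 - sqrt(2*s1*s2/(s1^2+s2^2)) * exp(-(m1-m2)^2/(4*(s1^2+s2^2))).
s1^2 = 9, s2^2 = 16, s1^2+s2^2 = 25.
sqrt(2*3*4/(25)) = 0.979796.
(m1-m2)^2 = (-6)^2 = 36.
exp(-36/(4*25)) = exp(-0.36) = 0.697676.
H^2 = 1 - 0.979796*0.697676 = 0.3164

0.3164


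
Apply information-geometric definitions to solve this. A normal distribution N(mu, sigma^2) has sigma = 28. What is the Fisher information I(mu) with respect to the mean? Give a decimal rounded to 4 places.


The Fisher information for the mean of a normal distribution is I(mu) = 1/sigma^2.
sigma = 28, so sigma^2 = 784.
I(mu) = 1/784 = 0.0013

0.0013


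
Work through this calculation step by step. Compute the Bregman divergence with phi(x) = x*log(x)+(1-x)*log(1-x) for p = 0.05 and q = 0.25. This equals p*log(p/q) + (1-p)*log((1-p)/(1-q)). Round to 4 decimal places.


Bregman divergence with negative entropy generator:
D = p*log(p/q) + (1-p)*log((1-p)/(1-q)).
p = 0.05, q = 0.25.
p*log(p/q) = 0.05*log(0.05/0.25) = -0.080472.
(1-p)*log((1-p)/(1-q)) = 0.95*log(0.95/0.75) = 0.224569.
D = -0.080472 + 0.224569 = 0.1441

0.1441


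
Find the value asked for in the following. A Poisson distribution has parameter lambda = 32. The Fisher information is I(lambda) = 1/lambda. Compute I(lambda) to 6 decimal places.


Fisher information for Poisson: I(lambda) = 1/lambda.
lambda = 32.
I(lambda) = 1/32 = 0.031250

0.031250


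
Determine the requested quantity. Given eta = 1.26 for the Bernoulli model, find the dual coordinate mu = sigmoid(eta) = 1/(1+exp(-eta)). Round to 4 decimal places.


Dual coordinate (expectation parameter) for Bernoulli:
mu = 1/(1+exp(-eta)).
eta = 1.26.
exp(-eta) = exp(-1.26) = 0.283654.
mu = 1/(1+0.283654) = 0.7790

0.7790


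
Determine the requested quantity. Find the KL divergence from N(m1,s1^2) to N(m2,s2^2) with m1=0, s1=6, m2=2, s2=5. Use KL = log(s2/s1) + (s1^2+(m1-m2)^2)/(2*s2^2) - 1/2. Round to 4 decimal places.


KL divergence between normal distributions:
KL = log(s2/s1) + (s1^2 + (m1-m2)^2)/(2*s2^2) - 1/2.
log(5/6) = -0.182322.
(6^2 + (0-2)^2)/(2*5^2) = (36 + 4)/50 = 0.8.
KL = -0.182322 + 0.8 - 0.5 = 0.1177

0.1177


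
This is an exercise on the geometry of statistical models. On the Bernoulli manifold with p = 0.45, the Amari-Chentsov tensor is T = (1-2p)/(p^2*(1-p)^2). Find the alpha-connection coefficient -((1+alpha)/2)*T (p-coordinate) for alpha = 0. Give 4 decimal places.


Skewness (Amari-Chentsov) tensor: T = (1-2p)/(p^2*(1-p)^2).
p = 0.45, 1-2p = 0.1, p^2 = 0.2025, (1-p)^2 = 0.3025.
T = 0.1/(0.2025 * 0.3025) = 1.632486.
In the p-coordinate, Gamma^(alpha) = Gamma^(0) - (alpha/2)*T with Gamma^(0) = (1/2)*g'(p) = -T/2,
so Gamma^(alpha) = -((1+alpha)/2)*T.
alpha = 0, -(1+alpha)/2 = -0.5.
Gamma = -0.5 * 1.632486 = -0.8162

-0.8162


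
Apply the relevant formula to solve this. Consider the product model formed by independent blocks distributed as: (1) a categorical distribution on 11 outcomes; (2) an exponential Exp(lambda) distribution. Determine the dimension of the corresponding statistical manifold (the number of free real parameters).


The dimension of a statistical manifold equals the number of free
(independent) real parameters of the model. For a product of independent
blocks the parameter counts add.
- categorical on 11 outcomes (probabilities sum to 1): 11-1 = 10.
- exponential (lambda): 1.
Total = 10 + 1 = 11.
Dimension = 11

11


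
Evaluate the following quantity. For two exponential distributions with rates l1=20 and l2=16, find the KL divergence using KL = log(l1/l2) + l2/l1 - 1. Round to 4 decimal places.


KL divergence for exponential family:
KL = log(l1/l2) + l2/l1 - 1.
log(20/16) = 0.223144.
16/20 = 0.8.
KL = 0.223144 + 0.8 - 1 = 0.0231

0.0231


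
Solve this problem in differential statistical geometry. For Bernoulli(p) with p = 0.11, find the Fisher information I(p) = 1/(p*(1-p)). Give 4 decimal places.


For Bernoulli(p), Fisher information is I(p) = 1/(p*(1-p)).
p = 0.11, 1-p = 0.89.
p*(1-p) = 0.0979.
I(p) = 1/0.0979 = 10.2145

10.2145


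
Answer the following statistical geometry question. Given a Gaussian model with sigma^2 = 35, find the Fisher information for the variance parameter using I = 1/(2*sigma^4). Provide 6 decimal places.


Fisher information for variance: I(sigma^2) = 1/(2*sigma^4).
sigma^2 = 35, so sigma^4 = 1225.
I = 1/(2*1225) = 1/2450 = 0.000408

0.000408


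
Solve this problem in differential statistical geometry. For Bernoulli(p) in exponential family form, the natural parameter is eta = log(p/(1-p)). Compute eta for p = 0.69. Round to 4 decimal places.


Natural parameter for Bernoulli: eta = log(p/(1-p)).
p = 0.69, 1-p = 0.31.
p/(1-p) = 2.225806.
eta = log(2.225806) = 0.8001

0.8001


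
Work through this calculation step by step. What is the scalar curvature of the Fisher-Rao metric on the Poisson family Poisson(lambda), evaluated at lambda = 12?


This family has a single free parameter, so its statistical manifold
is 1-dimensional. The Riemann curvature tensor of any 1-dimensional
Riemannian manifold vanishes identically, so R = 0.

0


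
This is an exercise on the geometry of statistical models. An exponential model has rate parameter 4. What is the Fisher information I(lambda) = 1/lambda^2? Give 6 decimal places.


Fisher information for exponential: I(lambda) = 1/lambda^2.
lambda = 4, lambda^2 = 16.
I = 1/16 = 0.062500

0.062500


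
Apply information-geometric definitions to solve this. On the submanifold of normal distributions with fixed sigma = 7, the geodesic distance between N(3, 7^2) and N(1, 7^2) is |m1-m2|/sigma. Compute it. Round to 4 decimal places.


On the fixed-variance normal subfamily, geodesic distance = |m1-m2|/sigma.
|3 - 1| = 2.
sigma = 7.
d = 2/7 = 0.2857

0.2857


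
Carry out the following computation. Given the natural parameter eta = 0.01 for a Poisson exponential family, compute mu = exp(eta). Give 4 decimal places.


Expectation parameter for Poisson exponential family:
mu = exp(eta).
eta = 0.01.
mu = exp(0.01) = 1.0101

1.0101


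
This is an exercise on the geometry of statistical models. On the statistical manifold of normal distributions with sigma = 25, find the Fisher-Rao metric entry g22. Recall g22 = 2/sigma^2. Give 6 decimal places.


For the 2-parameter normal family, the Fisher metric has:
  g11 = 1/sigma^2, g22 = 2/sigma^2.
sigma = 25, sigma^2 = 625.
g22 = 0.003200

0.003200


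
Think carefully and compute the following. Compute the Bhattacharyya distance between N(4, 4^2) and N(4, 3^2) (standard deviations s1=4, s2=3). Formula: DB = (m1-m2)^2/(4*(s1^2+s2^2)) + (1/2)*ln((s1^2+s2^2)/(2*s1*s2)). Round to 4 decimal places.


Bhattacharyya distance between two Gaussians:
DB = (m1-m2)^2/(4*(s1^2+s2^2)) + (1/2)*ln((s1^2+s2^2)/(2*s1*s2)).
(m1-m2)^2 = (0)^2 = 0.
s1^2+s2^2 = 16 + 9 = 25.
term1 = 0/100 = 0.0.
term2 = 0.5*ln(25/24.0) = 0.020411.
DB = 0.0 + 0.020411 = 0.0204

0.0204


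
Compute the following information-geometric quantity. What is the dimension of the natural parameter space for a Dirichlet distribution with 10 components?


Exponential family dimension calculation:
Dirichlet with 10 components has 10 natural parameters.

10


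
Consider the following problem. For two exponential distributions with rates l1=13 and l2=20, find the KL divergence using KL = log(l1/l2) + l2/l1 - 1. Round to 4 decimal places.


KL divergence for exponential family:
KL = log(l1/l2) + l2/l1 - 1.
log(13/20) = -0.430783.
20/13 = 1.538462.
KL = -0.430783 + 1.538462 - 1 = 0.1077

0.1077


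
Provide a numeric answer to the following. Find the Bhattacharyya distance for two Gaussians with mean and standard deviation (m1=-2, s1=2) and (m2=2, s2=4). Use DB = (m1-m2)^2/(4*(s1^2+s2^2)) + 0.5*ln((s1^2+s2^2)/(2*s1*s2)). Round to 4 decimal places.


Bhattacharyya distance between two Gaussians:
DB = (m1-m2)^2/(4*(s1^2+s2^2)) + (1/2)*ln((s1^2+s2^2)/(2*s1*s2)).
(m1-m2)^2 = (-4)^2 = 16.
s1^2+s2^2 = 4 + 16 = 20.
term1 = 16/80 = 0.2.
term2 = 0.5*ln(20/16.0) = 0.111572.
DB = 0.2 + 0.111572 = 0.3116

0.3116


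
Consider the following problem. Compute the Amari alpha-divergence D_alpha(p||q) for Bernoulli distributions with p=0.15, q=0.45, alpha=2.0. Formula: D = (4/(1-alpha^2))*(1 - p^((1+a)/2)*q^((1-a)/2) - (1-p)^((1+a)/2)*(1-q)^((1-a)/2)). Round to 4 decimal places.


Amari alpha-divergence:
D = (4/(1-alpha^2))*(1 - p^((1+a)/2)*q^((1-a)/2) - (1-p)^((1+a)/2)*(1-q)^((1-a)/2)).
alpha = 2.0, p = 0.15, q = 0.45.
e1 = (1+alpha)/2 = 1.5, e2 = (1-alpha)/2 = -0.5.
t1 = p^e1 * q^e2 = 0.15^1.5 * 0.45^-0.5 = 0.086603.
t2 = (1-p)^e1 * (1-q)^e2 = 0.85^1.5 * 0.55^-0.5 = 1.056689.
4/(1-alpha^2) = -1.333333.
D = -1.333333*(1 - 0.086603 - 1.056689) = 0.1911

0.1911


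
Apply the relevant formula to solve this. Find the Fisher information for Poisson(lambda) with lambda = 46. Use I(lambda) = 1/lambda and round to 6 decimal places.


Fisher information for Poisson: I(lambda) = 1/lambda.
lambda = 46.
I(lambda) = 1/46 = 0.021739

0.021739


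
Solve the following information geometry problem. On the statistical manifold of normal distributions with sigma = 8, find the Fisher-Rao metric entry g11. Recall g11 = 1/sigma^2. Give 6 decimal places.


For the 2-parameter normal family, the Fisher metric has:
  g11 = 1/sigma^2, g22 = 2/sigma^2.
sigma = 8, sigma^2 = 64.
g11 = 0.015625

0.015625


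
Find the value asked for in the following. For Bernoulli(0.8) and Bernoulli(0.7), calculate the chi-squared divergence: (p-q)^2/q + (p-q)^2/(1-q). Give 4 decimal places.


Chi-squared divergence between Bernoulli distributions:
chi^2 = (p-q)^2/q + (p-q)^2/(1-q).
p = 0.8, q = 0.7, p-q = 0.1.
(p-q)^2 = 0.01.
term1 = 0.01/0.7 = 0.014286.
term2 = 0.01/0.3 = 0.033333.
chi^2 = 0.014286 + 0.033333 = 0.0476

0.0476


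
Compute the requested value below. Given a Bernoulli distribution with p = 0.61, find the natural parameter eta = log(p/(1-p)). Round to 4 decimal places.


Natural parameter for Bernoulli: eta = log(p/(1-p)).
p = 0.61, 1-p = 0.39.
p/(1-p) = 1.564103.
eta = log(1.564103) = 0.4473

0.4473


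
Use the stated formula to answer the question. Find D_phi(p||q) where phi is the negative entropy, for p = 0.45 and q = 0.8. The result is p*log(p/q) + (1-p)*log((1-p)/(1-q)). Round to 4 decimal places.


Bregman divergence with negative entropy generator:
D = p*log(p/q) + (1-p)*log((1-p)/(1-q)).
p = 0.45, q = 0.8.
p*log(p/q) = 0.45*log(0.45/0.8) = -0.258914.
(1-p)*log((1-p)/(1-q)) = 0.55*log(0.55/0.2) = 0.556381.
D = -0.258914 + 0.556381 = 0.2975

0.2975


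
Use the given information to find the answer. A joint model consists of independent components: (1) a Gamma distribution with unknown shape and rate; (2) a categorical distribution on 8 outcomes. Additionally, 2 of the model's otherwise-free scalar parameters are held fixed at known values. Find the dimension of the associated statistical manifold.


The dimension of a statistical manifold equals the number of free
(independent) real parameters of the model. For a product of independent
blocks the parameter counts add.
- Gamma (shape, rate): 2.
- categorical on 8 outcomes (probabilities sum to 1): 8-1 = 7.
Total = 2 + 7 = 9.
2 parameter(s) fixed at known values: 9 - 2 = 7.
Dimension = 7

7


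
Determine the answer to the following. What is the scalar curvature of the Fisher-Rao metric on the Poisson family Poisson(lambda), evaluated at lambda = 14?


This family has a single free parameter, so its statistical manifold
is 1-dimensional. The Riemann curvature tensor of any 1-dimensional
Riemannian manifold vanishes identically, so R = 0.

0


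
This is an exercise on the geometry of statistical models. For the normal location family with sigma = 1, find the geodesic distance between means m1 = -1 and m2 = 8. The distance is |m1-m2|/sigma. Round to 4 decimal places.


On the fixed-variance normal subfamily, geodesic distance = |m1-m2|/sigma.
|-1 - 8| = 9.
sigma = 1.
d = 9/1 = 9.0000

9.0000


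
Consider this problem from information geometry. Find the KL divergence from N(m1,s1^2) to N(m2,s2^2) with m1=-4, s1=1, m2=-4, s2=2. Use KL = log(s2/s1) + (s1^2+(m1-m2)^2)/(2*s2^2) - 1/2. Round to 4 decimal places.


KL divergence between normal distributions:
KL = log(s2/s1) + (s1^2 + (m1-m2)^2)/(2*s2^2) - 1/2.
log(2/1) = 0.693147.
(1^2 + (-4--4)^2)/(2*2^2) = (1 + 0)/8 = 0.125.
KL = 0.693147 + 0.125 - 0.5 = 0.3181

0.3181


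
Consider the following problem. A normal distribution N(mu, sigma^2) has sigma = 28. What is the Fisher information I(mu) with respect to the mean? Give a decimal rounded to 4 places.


The Fisher information for the mean of a normal distribution is I(mu) = 1/sigma^2.
sigma = 28, so sigma^2 = 784.
I(mu) = 1/784 = 0.0013

0.0013


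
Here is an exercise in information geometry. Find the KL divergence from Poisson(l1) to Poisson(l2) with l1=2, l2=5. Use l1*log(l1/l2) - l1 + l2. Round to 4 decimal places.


KL divergence for Poisson:
KL = l1*log(l1/l2) - l1 + l2.
l1 = 2, l2 = 5.
log(2/5) = -0.916291.
l1*log(l1/l2) = 2 * -0.916291 = -1.832581.
KL = -1.832581 - 2 + 5 = 1.1674

1.1674


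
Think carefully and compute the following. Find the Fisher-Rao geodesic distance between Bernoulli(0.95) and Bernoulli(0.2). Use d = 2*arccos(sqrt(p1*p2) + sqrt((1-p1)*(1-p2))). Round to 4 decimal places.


Geodesic distance on Bernoulli manifold:
d(p1,p2) = 2*arccos(sqrt(p1*p2) + sqrt((1-p1)*(1-p2))).
sqrt(p1*p2) = sqrt(0.95*0.2) = 0.43589.
sqrt((1-p1)*(1-p2)) = sqrt(0.05*0.8) = 0.2.
arg = 0.43589 + 0.2 = 0.63589.
d = 2*arccos(0.63589) = 1.7633

1.7633


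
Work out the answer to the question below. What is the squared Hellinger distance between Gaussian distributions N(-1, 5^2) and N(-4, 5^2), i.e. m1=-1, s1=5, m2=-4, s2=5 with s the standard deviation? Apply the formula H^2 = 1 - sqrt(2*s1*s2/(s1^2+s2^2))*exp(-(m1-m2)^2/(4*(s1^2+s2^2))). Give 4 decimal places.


Squared Hellinger distance for Gaussians:
H^2 = 1 - sqrt(2*s1*s2/(s1^2+s2^2)) * exp(-(m1-m2)^2/(4*(s1^2+s2^2))).
s1^2 = 25, s2^2 = 25, s1^2+s2^2 = 50.
sqrt(2*5*5/(50)) = 1.0.
(m1-m2)^2 = (3)^2 = 9.
exp(-9/(4*50)) = exp(-0.045) = 0.955997.
H^2 = 1 - 1.0*0.955997 = 0.0440

0.0440


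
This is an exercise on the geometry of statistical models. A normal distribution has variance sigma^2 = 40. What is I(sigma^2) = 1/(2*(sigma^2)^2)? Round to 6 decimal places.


Fisher information for variance: I(sigma^2) = 1/(2*sigma^4).
sigma^2 = 40, so sigma^4 = 1600.
I = 1/(2*1600) = 1/3200 = 0.000313

0.000313


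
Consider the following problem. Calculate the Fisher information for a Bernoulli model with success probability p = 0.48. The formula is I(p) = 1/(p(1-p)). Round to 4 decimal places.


For Bernoulli(p), Fisher information is I(p) = 1/(p*(1-p)).
p = 0.48, 1-p = 0.52.
p*(1-p) = 0.2496.
I(p) = 1/0.2496 = 4.0064

4.0064


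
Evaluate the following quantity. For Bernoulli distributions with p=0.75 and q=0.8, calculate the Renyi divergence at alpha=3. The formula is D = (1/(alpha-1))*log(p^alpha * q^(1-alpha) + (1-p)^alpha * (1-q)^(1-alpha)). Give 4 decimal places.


Renyi divergence of order alpha between Bernoulli distributions:
D = (1/(alpha-1))*log(p^alpha * q^(1-alpha) + (1-p)^alpha * (1-q)^(1-alpha)).
alpha = 3, p = 0.75, q = 0.8.
p^alpha * q^(1-alpha) = 0.75^3 * 0.8^-2 = 0.65918.
(1-p)^alpha * (1-q)^(1-alpha) = 0.25^3 * 0.2^-2 = 0.390625.
sum = 0.65918 + 0.390625 = 1.049805.
D = (1/2)*log(1.049805) = 0.0243

0.0243


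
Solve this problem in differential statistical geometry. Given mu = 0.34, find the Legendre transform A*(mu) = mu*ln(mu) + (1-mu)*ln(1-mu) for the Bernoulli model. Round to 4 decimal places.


Legendre transform for Bernoulli:
A*(mu) = mu*log(mu) + (1-mu)*log(1-mu).
mu = 0.34, 1-mu = 0.66.
mu*log(mu) = 0.34*log(0.34) = -0.366795.
(1-mu)*log(1-mu) = 0.66*log(0.66) = -0.27424.
A* = -0.366795 + -0.27424 = -0.6410

-0.6410


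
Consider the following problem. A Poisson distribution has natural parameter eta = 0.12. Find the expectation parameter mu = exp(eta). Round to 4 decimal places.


Expectation parameter for Poisson exponential family:
mu = exp(eta).
eta = 0.12.
mu = exp(0.12) = 1.1275

1.1275


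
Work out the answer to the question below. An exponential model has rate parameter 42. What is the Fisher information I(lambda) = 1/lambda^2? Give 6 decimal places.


Fisher information for exponential: I(lambda) = 1/lambda^2.
lambda = 42, lambda^2 = 1764.
I = 1/1764 = 0.000567

0.000567


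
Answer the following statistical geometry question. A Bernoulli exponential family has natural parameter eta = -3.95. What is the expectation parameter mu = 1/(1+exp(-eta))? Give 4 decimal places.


Dual coordinate (expectation parameter) for Bernoulli:
mu = 1/(1+exp(-eta)).
eta = -3.95.
exp(-eta) = exp(3.95) = 51.935367.
mu = 1/(1+51.935367) = 0.0189

0.0189


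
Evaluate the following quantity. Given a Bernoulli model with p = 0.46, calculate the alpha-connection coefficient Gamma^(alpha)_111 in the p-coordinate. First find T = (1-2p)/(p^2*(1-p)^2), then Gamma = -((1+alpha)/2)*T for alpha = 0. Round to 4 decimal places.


Skewness (Amari-Chentsov) tensor: T = (1-2p)/(p^2*(1-p)^2).
p = 0.46, 1-2p = 0.08, p^2 = 0.2116, (1-p)^2 = 0.2916.
T = 0.08/(0.2116 * 0.2916) = 1.296543.
In the p-coordinate, Gamma^(alpha) = Gamma^(0) - (alpha/2)*T with Gamma^(0) = (1/2)*g'(p) = -T/2,
so Gamma^(alpha) = -((1+alpha)/2)*T.
alpha = 0, -(1+alpha)/2 = -0.5.
Gamma = -0.5 * 1.296543 = -0.6483

-0.6483


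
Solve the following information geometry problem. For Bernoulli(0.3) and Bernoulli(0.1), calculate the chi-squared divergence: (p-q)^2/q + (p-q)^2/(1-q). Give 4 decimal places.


Chi-squared divergence between Bernoulli distributions:
chi^2 = (p-q)^2/q + (p-q)^2/(1-q).
p = 0.3, q = 0.1, p-q = 0.2.
(p-q)^2 = 0.04.
term1 = 0.04/0.1 = 0.4.
term2 = 0.04/0.9 = 0.044444.
chi^2 = 0.4 + 0.044444 = 0.4444

0.4444


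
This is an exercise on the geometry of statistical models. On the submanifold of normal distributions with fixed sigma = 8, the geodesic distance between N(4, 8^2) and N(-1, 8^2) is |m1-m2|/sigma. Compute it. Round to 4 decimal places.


On the fixed-variance normal subfamily, geodesic distance = |m1-m2|/sigma.
|4 - -1| = 5.
sigma = 8.
d = 5/8 = 0.6250

0.6250


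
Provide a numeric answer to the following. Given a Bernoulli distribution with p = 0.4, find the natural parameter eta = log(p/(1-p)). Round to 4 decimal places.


Natural parameter for Bernoulli: eta = log(p/(1-p)).
p = 0.4, 1-p = 0.6.
p/(1-p) = 0.666667.
eta = log(0.666667) = -0.4055

-0.4055
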